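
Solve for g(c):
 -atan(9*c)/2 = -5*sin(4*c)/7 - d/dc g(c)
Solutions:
 g(c) = C1 + c*atan(9*c)/2 - log(81*c^2 + 1)/36 + 5*cos(4*c)/28


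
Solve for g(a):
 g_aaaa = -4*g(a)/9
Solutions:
 g(a) = (C1*sin(sqrt(3)*a/3) + C2*cos(sqrt(3)*a/3))*exp(-sqrt(3)*a/3) + (C3*sin(sqrt(3)*a/3) + C4*cos(sqrt(3)*a/3))*exp(sqrt(3)*a/3)


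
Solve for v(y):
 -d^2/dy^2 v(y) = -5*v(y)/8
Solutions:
 v(y) = C1*exp(-sqrt(10)*y/4) + C2*exp(sqrt(10)*y/4)


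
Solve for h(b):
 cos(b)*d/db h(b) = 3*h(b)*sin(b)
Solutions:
 h(b) = C1/cos(b)^3


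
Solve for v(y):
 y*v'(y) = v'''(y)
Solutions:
 v(y) = C1 + Integral(C2*airyai(y) + C3*airybi(y), y)


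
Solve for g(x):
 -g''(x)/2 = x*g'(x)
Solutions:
 g(x) = C1 + C2*erf(x)


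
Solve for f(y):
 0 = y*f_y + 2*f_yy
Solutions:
 f(y) = C1 + C2*erf(y/2)


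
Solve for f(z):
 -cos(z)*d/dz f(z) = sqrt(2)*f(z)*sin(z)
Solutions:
 f(z) = C1*cos(z)^(sqrt(2))


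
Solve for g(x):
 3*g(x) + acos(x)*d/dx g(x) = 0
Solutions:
 g(x) = C1*exp(-3*Integral(1/acos(x), x))


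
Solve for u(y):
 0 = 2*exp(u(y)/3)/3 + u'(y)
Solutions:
 u(y) = 3*log(1/(C1 + 2*y)) + 6*log(3)


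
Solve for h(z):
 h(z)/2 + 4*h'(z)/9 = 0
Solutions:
 h(z) = C1*exp(-9*z/8)


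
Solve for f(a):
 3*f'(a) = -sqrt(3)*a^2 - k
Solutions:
 f(a) = C1 - sqrt(3)*a^3/9 - a*k/3


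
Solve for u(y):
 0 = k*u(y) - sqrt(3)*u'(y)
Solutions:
 u(y) = C1*exp(sqrt(3)*k*y/3)


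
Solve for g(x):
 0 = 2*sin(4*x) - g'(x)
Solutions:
 g(x) = C1 - cos(4*x)/2


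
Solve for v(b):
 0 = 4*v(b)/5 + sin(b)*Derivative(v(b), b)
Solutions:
 v(b) = C1*(cos(b) + 1)^(2/5)/(cos(b) - 1)^(2/5)


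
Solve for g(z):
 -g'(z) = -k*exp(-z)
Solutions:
 g(z) = C1 - k*exp(-z)


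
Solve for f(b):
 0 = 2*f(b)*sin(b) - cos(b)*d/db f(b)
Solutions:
 f(b) = C1/cos(b)^2


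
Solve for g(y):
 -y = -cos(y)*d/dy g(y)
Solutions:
 g(y) = C1 + Integral(y/cos(y), y)


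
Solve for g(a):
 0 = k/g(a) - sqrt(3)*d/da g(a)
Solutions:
 g(a) = -sqrt(C1 + 6*sqrt(3)*a*k)/3
 g(a) = sqrt(C1 + 6*sqrt(3)*a*k)/3


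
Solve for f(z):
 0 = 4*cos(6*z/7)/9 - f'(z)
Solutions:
 f(z) = C1 + 14*sin(6*z/7)/27


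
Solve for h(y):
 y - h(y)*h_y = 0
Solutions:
 h(y) = -sqrt(C1 + y^2)
 h(y) = sqrt(C1 + y^2)


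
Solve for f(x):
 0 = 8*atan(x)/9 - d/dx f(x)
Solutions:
 f(x) = C1 + 8*x*atan(x)/9 - 4*log(x^2 + 1)/9


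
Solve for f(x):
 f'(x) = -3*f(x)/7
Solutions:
 f(x) = C1*exp(-3*x/7)


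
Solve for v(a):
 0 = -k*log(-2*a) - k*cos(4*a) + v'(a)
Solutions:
 v(a) = C1 + k*(a*log(-a) - a + a*log(2) + sin(4*a)/4)


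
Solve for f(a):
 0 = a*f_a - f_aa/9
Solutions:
 f(a) = C1 + C2*erfi(3*sqrt(2)*a/2)


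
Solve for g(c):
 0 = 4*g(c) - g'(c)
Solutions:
 g(c) = C1*exp(4*c)


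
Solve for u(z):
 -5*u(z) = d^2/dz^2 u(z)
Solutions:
 u(z) = C1*sin(sqrt(5)*z) + C2*cos(sqrt(5)*z)


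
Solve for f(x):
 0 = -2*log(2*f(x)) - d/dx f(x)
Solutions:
 Integral(1/(log(_y) + log(2)), (_y, f(x)))/2 = C1 - x


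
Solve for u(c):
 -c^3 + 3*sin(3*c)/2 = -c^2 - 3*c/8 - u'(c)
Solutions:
 u(c) = C1 + c^4/4 - c^3/3 - 3*c^2/16 + cos(3*c)/2


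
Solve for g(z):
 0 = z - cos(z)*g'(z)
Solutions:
 g(z) = C1 + Integral(z/cos(z), z)


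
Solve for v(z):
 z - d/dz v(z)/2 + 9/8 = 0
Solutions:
 v(z) = C1 + z^2 + 9*z/4


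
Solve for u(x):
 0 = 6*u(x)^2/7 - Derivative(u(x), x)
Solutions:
 u(x) = -7/(C1 + 6*x)


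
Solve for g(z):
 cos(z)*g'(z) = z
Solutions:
 g(z) = C1 + Integral(z/cos(z), z)


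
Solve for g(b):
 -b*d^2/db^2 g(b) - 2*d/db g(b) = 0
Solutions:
 g(b) = C1 + C2/b


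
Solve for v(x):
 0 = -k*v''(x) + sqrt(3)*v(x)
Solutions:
 v(x) = C1*exp(-3^(1/4)*x*sqrt(1/k)) + C2*exp(3^(1/4)*x*sqrt(1/k))


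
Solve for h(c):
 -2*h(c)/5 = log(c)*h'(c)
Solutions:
 h(c) = C1*exp(-2*li(c)/5)


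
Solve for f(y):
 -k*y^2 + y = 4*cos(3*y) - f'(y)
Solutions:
 f(y) = C1 + k*y^3/3 - y^2/2 + 4*sin(3*y)/3


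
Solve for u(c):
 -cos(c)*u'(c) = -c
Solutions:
 u(c) = C1 + Integral(c/cos(c), c)


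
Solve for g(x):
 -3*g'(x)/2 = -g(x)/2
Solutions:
 g(x) = C1*exp(x/3)


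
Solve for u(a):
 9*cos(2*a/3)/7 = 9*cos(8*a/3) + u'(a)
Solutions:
 u(a) = C1 + 27*sin(2*a/3)/14 - 27*sin(8*a/3)/8


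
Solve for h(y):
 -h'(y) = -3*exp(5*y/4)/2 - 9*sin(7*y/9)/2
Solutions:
 h(y) = C1 + 6*exp(5*y/4)/5 - 81*cos(7*y/9)/14


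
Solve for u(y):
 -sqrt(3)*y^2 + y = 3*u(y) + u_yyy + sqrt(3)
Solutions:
 u(y) = C3*exp(-3^(1/3)*y) - sqrt(3)*y^2/3 + y/3 + (C1*sin(3^(5/6)*y/2) + C2*cos(3^(5/6)*y/2))*exp(3^(1/3)*y/2) - sqrt(3)/3


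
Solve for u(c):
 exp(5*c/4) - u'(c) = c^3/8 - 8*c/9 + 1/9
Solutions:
 u(c) = C1 - c^4/32 + 4*c^2/9 - c/9 + 4*exp(5*c/4)/5


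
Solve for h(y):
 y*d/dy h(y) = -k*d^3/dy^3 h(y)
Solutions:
 h(y) = C1 + Integral(C2*airyai(y*(-1/k)^(1/3)) + C3*airybi(y*(-1/k)^(1/3)), y)


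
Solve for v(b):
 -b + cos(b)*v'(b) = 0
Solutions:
 v(b) = C1 + Integral(b/cos(b), b)


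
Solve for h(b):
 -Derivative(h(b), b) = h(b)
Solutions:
 h(b) = C1*exp(-b)


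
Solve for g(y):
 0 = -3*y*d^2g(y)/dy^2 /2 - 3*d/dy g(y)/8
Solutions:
 g(y) = C1 + C2*y^(3/4)


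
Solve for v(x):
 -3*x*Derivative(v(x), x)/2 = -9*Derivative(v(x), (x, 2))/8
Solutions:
 v(x) = C1 + C2*erfi(sqrt(6)*x/3)


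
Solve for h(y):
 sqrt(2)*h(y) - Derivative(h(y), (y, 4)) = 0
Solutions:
 h(y) = C1*exp(-2^(1/8)*y) + C2*exp(2^(1/8)*y) + C3*sin(2^(1/8)*y) + C4*cos(2^(1/8)*y)


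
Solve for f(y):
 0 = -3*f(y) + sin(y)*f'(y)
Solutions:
 f(y) = C1*(cos(y) - 1)^(3/2)/(cos(y) + 1)^(3/2)


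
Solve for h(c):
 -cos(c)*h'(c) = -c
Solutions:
 h(c) = C1 + Integral(c/cos(c), c)


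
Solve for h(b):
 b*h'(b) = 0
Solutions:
 h(b) = C1


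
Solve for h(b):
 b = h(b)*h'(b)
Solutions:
 h(b) = -sqrt(C1 + b^2)
 h(b) = sqrt(C1 + b^2)


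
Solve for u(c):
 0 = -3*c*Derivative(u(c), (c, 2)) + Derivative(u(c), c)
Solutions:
 u(c) = C1 + C2*c^(4/3)


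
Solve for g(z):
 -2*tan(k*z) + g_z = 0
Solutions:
 g(z) = C1 + 2*Piecewise((-log(cos(k*z))/k, Ne(k, 0)), (0, True))


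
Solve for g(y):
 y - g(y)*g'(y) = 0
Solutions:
 g(y) = -sqrt(C1 + y^2)
 g(y) = sqrt(C1 + y^2)


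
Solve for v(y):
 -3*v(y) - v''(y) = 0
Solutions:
 v(y) = C1*sin(sqrt(3)*y) + C2*cos(sqrt(3)*y)


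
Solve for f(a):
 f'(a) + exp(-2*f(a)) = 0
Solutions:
 f(a) = log(-sqrt(C1 - 2*a))
 f(a) = log(C1 - 2*a)/2


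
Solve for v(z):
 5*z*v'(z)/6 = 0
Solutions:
 v(z) = C1


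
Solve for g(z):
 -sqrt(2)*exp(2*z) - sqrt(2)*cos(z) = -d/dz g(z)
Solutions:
 g(z) = C1 + sqrt(2)*exp(2*z)/2 + sqrt(2)*sin(z)


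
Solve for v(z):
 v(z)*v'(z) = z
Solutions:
 v(z) = -sqrt(C1 + z^2)
 v(z) = sqrt(C1 + z^2)


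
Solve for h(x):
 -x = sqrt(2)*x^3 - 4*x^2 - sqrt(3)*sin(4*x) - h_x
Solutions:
 h(x) = C1 + sqrt(2)*x^4/4 - 4*x^3/3 + x^2/2 + sqrt(3)*cos(4*x)/4


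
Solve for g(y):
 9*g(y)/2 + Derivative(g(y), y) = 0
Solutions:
 g(y) = C1*exp(-9*y/2)


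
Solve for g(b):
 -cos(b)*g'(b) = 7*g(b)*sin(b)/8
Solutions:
 g(b) = C1*cos(b)^(7/8)


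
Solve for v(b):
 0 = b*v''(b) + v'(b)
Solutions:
 v(b) = C1 + C2*log(b)


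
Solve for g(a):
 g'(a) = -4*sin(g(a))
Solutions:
 g(a) = -acos((-C1 - exp(8*a))/(C1 - exp(8*a))) + 2*pi
 g(a) = acos((-C1 - exp(8*a))/(C1 - exp(8*a)))


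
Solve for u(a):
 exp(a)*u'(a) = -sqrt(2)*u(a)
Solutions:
 u(a) = C1*exp(sqrt(2)*exp(-a))


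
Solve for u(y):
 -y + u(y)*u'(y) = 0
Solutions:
 u(y) = -sqrt(C1 + y^2)
 u(y) = sqrt(C1 + y^2)


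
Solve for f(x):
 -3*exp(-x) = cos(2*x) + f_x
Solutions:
 f(x) = C1 - sin(2*x)/2 + 3*exp(-x)


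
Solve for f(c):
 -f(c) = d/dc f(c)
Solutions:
 f(c) = C1*exp(-c)


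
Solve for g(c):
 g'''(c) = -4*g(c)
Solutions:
 g(c) = C3*exp(-2^(2/3)*c) + (C1*sin(2^(2/3)*sqrt(3)*c/2) + C2*cos(2^(2/3)*sqrt(3)*c/2))*exp(2^(2/3)*c/2)


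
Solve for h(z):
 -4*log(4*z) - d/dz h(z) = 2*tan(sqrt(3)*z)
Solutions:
 h(z) = C1 - 4*z*log(z) - 8*z*log(2) + 4*z + 2*sqrt(3)*log(cos(sqrt(3)*z))/3


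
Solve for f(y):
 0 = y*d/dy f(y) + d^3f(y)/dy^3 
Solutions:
 f(y) = C1 + Integral(C2*airyai(-y) + C3*airybi(-y), y)


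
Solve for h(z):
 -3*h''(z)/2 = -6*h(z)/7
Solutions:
 h(z) = C1*exp(-2*sqrt(7)*z/7) + C2*exp(2*sqrt(7)*z/7)


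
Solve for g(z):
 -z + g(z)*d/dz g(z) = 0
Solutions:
 g(z) = -sqrt(C1 + z^2)
 g(z) = sqrt(C1 + z^2)


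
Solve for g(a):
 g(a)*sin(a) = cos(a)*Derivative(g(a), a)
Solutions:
 g(a) = C1/cos(a)


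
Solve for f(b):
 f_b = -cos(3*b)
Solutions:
 f(b) = C1 - sin(3*b)/3


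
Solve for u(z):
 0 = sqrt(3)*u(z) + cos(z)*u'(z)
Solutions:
 u(z) = C1*(sin(z) - 1)^(sqrt(3)/2)/(sin(z) + 1)^(sqrt(3)/2)


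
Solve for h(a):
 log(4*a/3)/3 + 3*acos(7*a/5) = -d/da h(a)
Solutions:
 h(a) = C1 - a*log(a)/3 - 3*a*acos(7*a/5) - a*log(2) + a/3 + a*log(6)/3 + 3*sqrt(25 - 49*a^2)/7


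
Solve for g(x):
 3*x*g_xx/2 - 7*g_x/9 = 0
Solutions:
 g(x) = C1 + C2*x^(41/27)


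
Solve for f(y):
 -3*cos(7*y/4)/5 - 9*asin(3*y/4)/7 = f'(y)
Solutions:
 f(y) = C1 - 9*y*asin(3*y/4)/7 - 3*sqrt(16 - 9*y^2)/7 - 12*sin(7*y/4)/35


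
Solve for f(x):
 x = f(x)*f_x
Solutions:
 f(x) = -sqrt(C1 + x^2)
 f(x) = sqrt(C1 + x^2)


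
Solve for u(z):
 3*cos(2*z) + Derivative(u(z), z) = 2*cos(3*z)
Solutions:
 u(z) = C1 - 3*sin(2*z)/2 + 2*sin(3*z)/3


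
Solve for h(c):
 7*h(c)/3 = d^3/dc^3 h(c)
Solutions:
 h(c) = C3*exp(3^(2/3)*7^(1/3)*c/3) + (C1*sin(3^(1/6)*7^(1/3)*c/2) + C2*cos(3^(1/6)*7^(1/3)*c/2))*exp(-3^(2/3)*7^(1/3)*c/6)


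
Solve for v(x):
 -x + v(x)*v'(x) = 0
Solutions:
 v(x) = -sqrt(C1 + x^2)
 v(x) = sqrt(C1 + x^2)


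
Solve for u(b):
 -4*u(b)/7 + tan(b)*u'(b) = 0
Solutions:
 u(b) = C1*sin(b)^(4/7)


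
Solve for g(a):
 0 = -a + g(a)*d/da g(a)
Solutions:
 g(a) = -sqrt(C1 + a^2)
 g(a) = sqrt(C1 + a^2)


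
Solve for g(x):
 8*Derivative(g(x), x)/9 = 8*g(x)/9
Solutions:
 g(x) = C1*exp(x)


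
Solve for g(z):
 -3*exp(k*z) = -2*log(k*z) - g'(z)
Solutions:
 g(z) = C1 - 2*z*log(k*z) + 2*z + Piecewise((3*exp(k*z)/k, Ne(k, 0)), (3*z, True))


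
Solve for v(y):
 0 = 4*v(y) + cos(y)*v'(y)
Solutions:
 v(y) = C1*(sin(y)^2 - 2*sin(y) + 1)/(sin(y)^2 + 2*sin(y) + 1)


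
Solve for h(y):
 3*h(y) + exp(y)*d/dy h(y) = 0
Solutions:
 h(y) = C1*exp(3*exp(-y))


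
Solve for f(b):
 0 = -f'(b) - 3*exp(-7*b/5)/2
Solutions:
 f(b) = C1 + 15*exp(-7*b/5)/14


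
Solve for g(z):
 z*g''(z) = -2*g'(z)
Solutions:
 g(z) = C1 + C2/z


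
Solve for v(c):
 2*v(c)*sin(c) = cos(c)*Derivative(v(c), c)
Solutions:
 v(c) = C1/cos(c)^2


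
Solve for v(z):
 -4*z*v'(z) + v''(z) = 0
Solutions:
 v(z) = C1 + C2*erfi(sqrt(2)*z)


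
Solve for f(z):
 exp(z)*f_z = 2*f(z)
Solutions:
 f(z) = C1*exp(-2*exp(-z))


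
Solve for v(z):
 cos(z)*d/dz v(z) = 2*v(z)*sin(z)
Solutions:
 v(z) = C1/cos(z)^2


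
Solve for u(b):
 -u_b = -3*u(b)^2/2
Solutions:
 u(b) = -2/(C1 + 3*b)


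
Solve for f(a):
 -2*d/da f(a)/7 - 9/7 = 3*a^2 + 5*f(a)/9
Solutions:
 f(a) = C1*exp(-35*a/18) - 27*a^2/5 + 972*a/175 - 31671/6125


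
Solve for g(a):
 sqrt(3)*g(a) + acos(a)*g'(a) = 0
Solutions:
 g(a) = C1*exp(-sqrt(3)*Integral(1/acos(a), a))


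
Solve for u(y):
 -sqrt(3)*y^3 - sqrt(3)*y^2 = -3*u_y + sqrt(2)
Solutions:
 u(y) = C1 + sqrt(3)*y^4/12 + sqrt(3)*y^3/9 + sqrt(2)*y/3


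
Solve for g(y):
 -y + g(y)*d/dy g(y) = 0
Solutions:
 g(y) = -sqrt(C1 + y^2)
 g(y) = sqrt(C1 + y^2)


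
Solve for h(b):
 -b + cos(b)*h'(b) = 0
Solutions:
 h(b) = C1 + Integral(b/cos(b), b)


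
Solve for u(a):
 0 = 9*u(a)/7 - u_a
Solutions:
 u(a) = C1*exp(9*a/7)


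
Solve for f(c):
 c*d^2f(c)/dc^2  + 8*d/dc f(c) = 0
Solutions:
 f(c) = C1 + C2/c^7


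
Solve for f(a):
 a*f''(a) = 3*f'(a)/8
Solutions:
 f(a) = C1 + C2*a^(11/8)


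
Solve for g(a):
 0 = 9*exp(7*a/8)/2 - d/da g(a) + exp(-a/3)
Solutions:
 g(a) = C1 + 36*exp(7*a/8)/7 - 3*exp(-a/3)


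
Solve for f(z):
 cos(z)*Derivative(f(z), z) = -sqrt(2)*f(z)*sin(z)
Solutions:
 f(z) = C1*cos(z)^(sqrt(2))


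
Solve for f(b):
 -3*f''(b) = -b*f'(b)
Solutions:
 f(b) = C1 + C2*erfi(sqrt(6)*b/6)


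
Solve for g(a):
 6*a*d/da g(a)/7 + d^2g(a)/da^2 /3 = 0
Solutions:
 g(a) = C1 + C2*erf(3*sqrt(7)*a/7)


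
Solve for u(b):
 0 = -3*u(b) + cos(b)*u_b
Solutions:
 u(b) = C1*(sin(b) + 1)^(3/2)/(sin(b) - 1)^(3/2)


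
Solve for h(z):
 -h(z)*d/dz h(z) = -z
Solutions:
 h(z) = -sqrt(C1 + z^2)
 h(z) = sqrt(C1 + z^2)


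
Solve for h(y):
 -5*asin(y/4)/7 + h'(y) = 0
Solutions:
 h(y) = C1 + 5*y*asin(y/4)/7 + 5*sqrt(16 - y^2)/7


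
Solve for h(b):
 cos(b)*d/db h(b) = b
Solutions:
 h(b) = C1 + Integral(b/cos(b), b)


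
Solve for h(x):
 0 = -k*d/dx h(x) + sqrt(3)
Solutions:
 h(x) = C1 + sqrt(3)*x/k


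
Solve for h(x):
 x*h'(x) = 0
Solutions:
 h(x) = C1


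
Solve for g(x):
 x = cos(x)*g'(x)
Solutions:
 g(x) = C1 + Integral(x/cos(x), x)


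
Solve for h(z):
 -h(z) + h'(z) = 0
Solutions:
 h(z) = C1*exp(z)


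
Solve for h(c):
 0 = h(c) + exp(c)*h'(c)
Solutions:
 h(c) = C1*exp(exp(-c))


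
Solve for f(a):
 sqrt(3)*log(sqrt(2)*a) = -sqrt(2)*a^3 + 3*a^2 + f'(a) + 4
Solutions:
 f(a) = C1 + sqrt(2)*a^4/4 - a^3 + sqrt(3)*a*log(a) - 4*a - sqrt(3)*a + sqrt(3)*a*log(2)/2


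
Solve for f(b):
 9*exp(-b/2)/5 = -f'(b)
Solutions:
 f(b) = C1 + 18*exp(-b/2)/5


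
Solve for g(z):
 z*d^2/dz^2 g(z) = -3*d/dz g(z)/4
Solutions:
 g(z) = C1 + C2*z^(1/4)


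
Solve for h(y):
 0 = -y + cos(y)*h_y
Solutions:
 h(y) = C1 + Integral(y/cos(y), y)


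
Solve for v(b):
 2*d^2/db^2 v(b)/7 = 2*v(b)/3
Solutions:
 v(b) = C1*exp(-sqrt(21)*b/3) + C2*exp(sqrt(21)*b/3)


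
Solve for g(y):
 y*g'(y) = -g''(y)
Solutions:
 g(y) = C1 + C2*erf(sqrt(2)*y/2)


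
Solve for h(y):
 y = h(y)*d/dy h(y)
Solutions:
 h(y) = -sqrt(C1 + y^2)
 h(y) = sqrt(C1 + y^2)


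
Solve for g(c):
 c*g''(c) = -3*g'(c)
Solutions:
 g(c) = C1 + C2/c^2


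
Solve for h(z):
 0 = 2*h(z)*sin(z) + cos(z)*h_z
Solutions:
 h(z) = C1*cos(z)^2


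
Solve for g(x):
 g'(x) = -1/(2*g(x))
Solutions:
 g(x) = -sqrt(C1 - x)
 g(x) = sqrt(C1 - x)


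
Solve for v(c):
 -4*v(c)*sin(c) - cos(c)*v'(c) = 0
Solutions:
 v(c) = C1*cos(c)^4


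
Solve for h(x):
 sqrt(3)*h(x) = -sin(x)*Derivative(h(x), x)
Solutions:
 h(x) = C1*(cos(x) + 1)^(sqrt(3)/2)/(cos(x) - 1)^(sqrt(3)/2)


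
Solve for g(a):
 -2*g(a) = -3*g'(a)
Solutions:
 g(a) = C1*exp(2*a/3)


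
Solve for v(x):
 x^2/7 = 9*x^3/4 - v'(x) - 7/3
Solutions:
 v(x) = C1 + 9*x^4/16 - x^3/21 - 7*x/3


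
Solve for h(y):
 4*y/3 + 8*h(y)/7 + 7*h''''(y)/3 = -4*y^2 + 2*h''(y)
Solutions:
 h(y) = -7*y^2/2 - 7*y/6 + (C1*sin(2^(3/4)*3^(1/4)*sqrt(7)*y*sin(atan(sqrt(15)/3)/2)/7) + C2*cos(2^(3/4)*3^(1/4)*sqrt(7)*y*sin(atan(sqrt(15)/3)/2)/7))*exp(-2^(3/4)*3^(1/4)*sqrt(7)*y*cos(atan(sqrt(15)/3)/2)/7) + (C3*sin(2^(3/4)*3^(1/4)*sqrt(7)*y*sin(atan(sqrt(15)/3)/2)/7) + C4*cos(2^(3/4)*3^(1/4)*sqrt(7)*y*sin(atan(sqrt(15)/3)/2)/7))*exp(2^(3/4)*3^(1/4)*sqrt(7)*y*cos(atan(sqrt(15)/3)/2)/7) - 49/4


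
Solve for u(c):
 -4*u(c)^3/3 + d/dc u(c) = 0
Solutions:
 u(c) = -sqrt(6)*sqrt(-1/(C1 + 4*c))/2
 u(c) = sqrt(6)*sqrt(-1/(C1 + 4*c))/2


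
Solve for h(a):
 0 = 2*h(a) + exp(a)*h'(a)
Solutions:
 h(a) = C1*exp(2*exp(-a))


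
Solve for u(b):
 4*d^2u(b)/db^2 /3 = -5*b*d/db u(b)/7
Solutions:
 u(b) = C1 + C2*erf(sqrt(210)*b/28)


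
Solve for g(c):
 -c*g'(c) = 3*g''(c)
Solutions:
 g(c) = C1 + C2*erf(sqrt(6)*c/6)


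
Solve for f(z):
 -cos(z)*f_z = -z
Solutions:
 f(z) = C1 + Integral(z/cos(z), z)


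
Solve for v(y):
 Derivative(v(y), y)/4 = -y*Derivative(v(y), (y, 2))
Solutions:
 v(y) = C1 + C2*y^(3/4)


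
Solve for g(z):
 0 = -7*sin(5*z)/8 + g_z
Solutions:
 g(z) = C1 - 7*cos(5*z)/40


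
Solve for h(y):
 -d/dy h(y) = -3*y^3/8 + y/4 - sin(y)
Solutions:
 h(y) = C1 + 3*y^4/32 - y^2/8 - cos(y)


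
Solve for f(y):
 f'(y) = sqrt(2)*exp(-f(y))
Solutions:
 f(y) = log(C1 + sqrt(2)*y)


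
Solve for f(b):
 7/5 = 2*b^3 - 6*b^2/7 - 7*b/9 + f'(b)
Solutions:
 f(b) = C1 - b^4/2 + 2*b^3/7 + 7*b^2/18 + 7*b/5


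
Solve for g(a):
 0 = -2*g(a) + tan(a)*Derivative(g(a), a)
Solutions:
 g(a) = C1*sin(a)^2


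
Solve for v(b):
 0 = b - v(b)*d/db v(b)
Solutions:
 v(b) = -sqrt(C1 + b^2)
 v(b) = sqrt(C1 + b^2)


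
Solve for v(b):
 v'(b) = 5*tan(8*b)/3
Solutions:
 v(b) = C1 - 5*log(cos(8*b))/24


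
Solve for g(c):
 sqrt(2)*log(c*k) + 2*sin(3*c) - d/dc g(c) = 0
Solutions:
 g(c) = C1 + sqrt(2)*c*(log(c*k) - 1) - 2*cos(3*c)/3


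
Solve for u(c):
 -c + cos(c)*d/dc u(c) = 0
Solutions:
 u(c) = C1 + Integral(c/cos(c), c)


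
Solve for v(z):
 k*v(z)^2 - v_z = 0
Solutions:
 v(z) = -1/(C1 + k*z)


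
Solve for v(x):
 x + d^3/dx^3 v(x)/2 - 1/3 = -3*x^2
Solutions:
 v(x) = C1 + C2*x + C3*x^2 - x^5/10 - x^4/12 + x^3/9


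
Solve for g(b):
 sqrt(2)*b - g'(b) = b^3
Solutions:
 g(b) = C1 - b^4/4 + sqrt(2)*b^2/2


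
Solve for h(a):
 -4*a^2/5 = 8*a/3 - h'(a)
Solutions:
 h(a) = C1 + 4*a^3/15 + 4*a^2/3


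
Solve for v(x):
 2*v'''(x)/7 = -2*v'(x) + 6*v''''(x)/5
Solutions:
 v(x) = C1 + C2*exp(x*(-2^(2/3)*5^(1/3)*(63*sqrt(1752429) + 83399)^(1/3) - 10*2^(1/3)*5^(2/3)/(63*sqrt(1752429) + 83399)^(1/3) + 20)/252)*sin(10^(1/3)*sqrt(3)*x*(-2^(1/3)*(63*sqrt(1752429) + 83399)^(1/3) + 10*5^(1/3)/(63*sqrt(1752429) + 83399)^(1/3))/252) + C3*exp(x*(-2^(2/3)*5^(1/3)*(63*sqrt(1752429) + 83399)^(1/3) - 10*2^(1/3)*5^(2/3)/(63*sqrt(1752429) + 83399)^(1/3) + 20)/252)*cos(10^(1/3)*sqrt(3)*x*(-2^(1/3)*(63*sqrt(1752429) + 83399)^(1/3) + 10*5^(1/3)/(63*sqrt(1752429) + 83399)^(1/3))/252) + C4*exp(x*(10*2^(1/3)*5^(2/3)/(63*sqrt(1752429) + 83399)^(1/3) + 10 + 2^(2/3)*5^(1/3)*(63*sqrt(1752429) + 83399)^(1/3))/126)


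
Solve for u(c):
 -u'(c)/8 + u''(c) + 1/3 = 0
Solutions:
 u(c) = C1 + C2*exp(c/8) + 8*c/3


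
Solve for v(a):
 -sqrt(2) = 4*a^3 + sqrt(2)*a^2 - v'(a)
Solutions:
 v(a) = C1 + a^4 + sqrt(2)*a^3/3 + sqrt(2)*a


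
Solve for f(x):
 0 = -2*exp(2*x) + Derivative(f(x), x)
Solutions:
 f(x) = C1 + exp(2*x)


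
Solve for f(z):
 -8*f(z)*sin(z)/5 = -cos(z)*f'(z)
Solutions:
 f(z) = C1/cos(z)^(8/5)


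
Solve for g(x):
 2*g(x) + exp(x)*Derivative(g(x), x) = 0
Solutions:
 g(x) = C1*exp(2*exp(-x))


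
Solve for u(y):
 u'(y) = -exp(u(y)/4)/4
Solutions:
 u(y) = 4*log(1/(C1 + y)) + 16*log(2)


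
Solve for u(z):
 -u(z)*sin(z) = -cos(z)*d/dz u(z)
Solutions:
 u(z) = C1/cos(z)


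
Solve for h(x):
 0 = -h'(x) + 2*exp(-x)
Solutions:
 h(x) = C1 - 2*exp(-x)


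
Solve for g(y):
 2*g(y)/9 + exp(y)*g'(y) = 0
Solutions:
 g(y) = C1*exp(2*exp(-y)/9)


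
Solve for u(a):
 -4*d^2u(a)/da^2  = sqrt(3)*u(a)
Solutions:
 u(a) = C1*sin(3^(1/4)*a/2) + C2*cos(3^(1/4)*a/2)


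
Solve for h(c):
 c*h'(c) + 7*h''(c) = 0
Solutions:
 h(c) = C1 + C2*erf(sqrt(14)*c/14)


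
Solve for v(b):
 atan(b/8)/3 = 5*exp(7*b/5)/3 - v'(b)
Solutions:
 v(b) = C1 - b*atan(b/8)/3 + 25*exp(7*b/5)/21 + 4*log(b^2 + 64)/3


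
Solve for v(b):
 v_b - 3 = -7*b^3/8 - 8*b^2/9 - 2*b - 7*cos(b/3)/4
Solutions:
 v(b) = C1 - 7*b^4/32 - 8*b^3/27 - b^2 + 3*b - 21*sin(b/3)/4


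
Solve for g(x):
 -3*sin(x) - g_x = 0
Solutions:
 g(x) = C1 + 3*cos(x)


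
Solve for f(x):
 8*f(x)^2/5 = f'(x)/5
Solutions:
 f(x) = -1/(C1 + 8*x)


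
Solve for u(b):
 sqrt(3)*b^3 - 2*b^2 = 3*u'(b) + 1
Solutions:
 u(b) = C1 + sqrt(3)*b^4/12 - 2*b^3/9 - b/3


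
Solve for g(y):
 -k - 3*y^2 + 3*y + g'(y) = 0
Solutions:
 g(y) = C1 + k*y + y^3 - 3*y^2/2


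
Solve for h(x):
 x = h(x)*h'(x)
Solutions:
 h(x) = -sqrt(C1 + x^2)
 h(x) = sqrt(C1 + x^2)


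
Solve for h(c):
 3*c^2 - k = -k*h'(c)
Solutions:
 h(c) = C1 - c^3/k + c


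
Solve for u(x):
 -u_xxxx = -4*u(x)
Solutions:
 u(x) = C1*exp(-sqrt(2)*x) + C2*exp(sqrt(2)*x) + C3*sin(sqrt(2)*x) + C4*cos(sqrt(2)*x)


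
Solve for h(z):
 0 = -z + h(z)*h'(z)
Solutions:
 h(z) = -sqrt(C1 + z^2)
 h(z) = sqrt(C1 + z^2)


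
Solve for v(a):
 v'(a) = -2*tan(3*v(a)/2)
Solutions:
 v(a) = -2*asin(C1*exp(-3*a))/3 + 2*pi/3
 v(a) = 2*asin(C1*exp(-3*a))/3


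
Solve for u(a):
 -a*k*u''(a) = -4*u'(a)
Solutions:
 u(a) = C1 + a^(((re(k) + 4)*re(k) + im(k)^2)/(re(k)^2 + im(k)^2))*(C2*sin(4*log(a)*Abs(im(k))/(re(k)^2 + im(k)^2)) + C3*cos(4*log(a)*im(k)/(re(k)^2 + im(k)^2)))


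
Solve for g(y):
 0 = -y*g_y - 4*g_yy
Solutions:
 g(y) = C1 + C2*erf(sqrt(2)*y/4)


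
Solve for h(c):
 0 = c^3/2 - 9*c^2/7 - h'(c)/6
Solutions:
 h(c) = C1 + 3*c^4/4 - 18*c^3/7


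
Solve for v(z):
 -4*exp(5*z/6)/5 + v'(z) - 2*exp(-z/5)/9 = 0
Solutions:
 v(z) = C1 + 24*exp(5*z/6)/25 - 10*exp(-z/5)/9


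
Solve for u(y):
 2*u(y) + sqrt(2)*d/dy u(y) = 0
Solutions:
 u(y) = C1*exp(-sqrt(2)*y)


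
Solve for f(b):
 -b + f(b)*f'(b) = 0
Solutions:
 f(b) = -sqrt(C1 + b^2)
 f(b) = sqrt(C1 + b^2)


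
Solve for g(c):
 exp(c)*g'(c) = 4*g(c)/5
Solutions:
 g(c) = C1*exp(-4*exp(-c)/5)


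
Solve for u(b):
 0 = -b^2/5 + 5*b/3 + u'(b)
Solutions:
 u(b) = C1 + b^3/15 - 5*b^2/6


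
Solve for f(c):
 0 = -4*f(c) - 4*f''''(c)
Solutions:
 f(c) = (C1*sin(sqrt(2)*c/2) + C2*cos(sqrt(2)*c/2))*exp(-sqrt(2)*c/2) + (C3*sin(sqrt(2)*c/2) + C4*cos(sqrt(2)*c/2))*exp(sqrt(2)*c/2)


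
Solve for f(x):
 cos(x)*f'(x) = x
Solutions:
 f(x) = C1 + Integral(x/cos(x), x)


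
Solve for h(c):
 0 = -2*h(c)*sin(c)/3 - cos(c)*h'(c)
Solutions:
 h(c) = C1*cos(c)^(2/3)


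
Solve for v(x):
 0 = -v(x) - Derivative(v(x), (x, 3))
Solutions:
 v(x) = C3*exp(-x) + (C1*sin(sqrt(3)*x/2) + C2*cos(sqrt(3)*x/2))*exp(x/2)


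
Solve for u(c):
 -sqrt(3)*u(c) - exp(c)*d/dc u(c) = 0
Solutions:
 u(c) = C1*exp(sqrt(3)*exp(-c))


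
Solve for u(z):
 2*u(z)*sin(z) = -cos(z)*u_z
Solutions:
 u(z) = C1*cos(z)^2


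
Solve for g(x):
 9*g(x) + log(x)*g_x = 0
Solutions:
 g(x) = C1*exp(-9*li(x))


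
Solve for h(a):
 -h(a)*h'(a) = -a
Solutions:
 h(a) = -sqrt(C1 + a^2)
 h(a) = sqrt(C1 + a^2)


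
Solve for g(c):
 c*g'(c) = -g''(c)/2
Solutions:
 g(c) = C1 + C2*erf(c)


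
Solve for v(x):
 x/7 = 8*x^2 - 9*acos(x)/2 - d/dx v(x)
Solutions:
 v(x) = C1 + 8*x^3/3 - x^2/14 - 9*x*acos(x)/2 + 9*sqrt(1 - x^2)/2


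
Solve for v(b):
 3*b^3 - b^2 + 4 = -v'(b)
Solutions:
 v(b) = C1 - 3*b^4/4 + b^3/3 - 4*b


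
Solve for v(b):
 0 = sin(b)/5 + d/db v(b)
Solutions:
 v(b) = C1 + cos(b)/5


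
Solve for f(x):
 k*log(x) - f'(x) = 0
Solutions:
 f(x) = C1 + k*x*log(x) - k*x


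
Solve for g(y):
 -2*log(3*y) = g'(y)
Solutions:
 g(y) = C1 - 2*y*log(y) - y*log(9) + 2*y


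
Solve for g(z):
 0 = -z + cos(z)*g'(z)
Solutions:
 g(z) = C1 + Integral(z/cos(z), z)


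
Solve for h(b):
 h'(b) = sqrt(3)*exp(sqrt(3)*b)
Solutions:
 h(b) = C1 + exp(sqrt(3)*b)


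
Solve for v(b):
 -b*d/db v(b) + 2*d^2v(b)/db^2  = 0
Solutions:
 v(b) = C1 + C2*erfi(b/2)


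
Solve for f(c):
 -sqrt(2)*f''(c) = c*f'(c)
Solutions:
 f(c) = C1 + C2*erf(2^(1/4)*c/2)


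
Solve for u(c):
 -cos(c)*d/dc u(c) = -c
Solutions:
 u(c) = C1 + Integral(c/cos(c), c)


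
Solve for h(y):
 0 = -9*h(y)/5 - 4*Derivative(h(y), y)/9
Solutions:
 h(y) = C1*exp(-81*y/20)


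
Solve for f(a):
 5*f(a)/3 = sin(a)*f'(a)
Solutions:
 f(a) = C1*(cos(a) - 1)^(5/6)/(cos(a) + 1)^(5/6)


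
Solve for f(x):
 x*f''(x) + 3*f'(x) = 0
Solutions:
 f(x) = C1 + C2/x^2


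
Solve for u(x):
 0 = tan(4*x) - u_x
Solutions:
 u(x) = C1 - log(cos(4*x))/4


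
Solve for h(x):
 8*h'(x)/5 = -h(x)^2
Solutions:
 h(x) = 8/(C1 + 5*x)


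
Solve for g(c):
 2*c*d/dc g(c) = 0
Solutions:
 g(c) = C1


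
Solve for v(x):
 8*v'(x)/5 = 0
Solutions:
 v(x) = C1


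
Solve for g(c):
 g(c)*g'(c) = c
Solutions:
 g(c) = -sqrt(C1 + c^2)
 g(c) = sqrt(C1 + c^2)


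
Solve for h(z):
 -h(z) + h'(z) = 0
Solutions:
 h(z) = C1*exp(z)


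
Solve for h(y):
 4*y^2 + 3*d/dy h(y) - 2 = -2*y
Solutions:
 h(y) = C1 - 4*y^3/9 - y^2/3 + 2*y/3


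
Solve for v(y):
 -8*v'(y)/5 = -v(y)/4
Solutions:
 v(y) = C1*exp(5*y/32)


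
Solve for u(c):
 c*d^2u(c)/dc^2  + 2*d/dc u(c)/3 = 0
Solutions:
 u(c) = C1 + C2*c^(1/3)


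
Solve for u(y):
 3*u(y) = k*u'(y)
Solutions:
 u(y) = C1*exp(3*y/k)


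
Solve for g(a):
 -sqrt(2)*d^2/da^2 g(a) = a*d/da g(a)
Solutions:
 g(a) = C1 + C2*erf(2^(1/4)*a/2)


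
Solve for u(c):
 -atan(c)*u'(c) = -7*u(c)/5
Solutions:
 u(c) = C1*exp(7*Integral(1/atan(c), c)/5)


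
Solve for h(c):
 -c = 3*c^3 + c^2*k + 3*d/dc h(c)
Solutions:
 h(c) = C1 - c^4/4 - c^3*k/9 - c^2/6


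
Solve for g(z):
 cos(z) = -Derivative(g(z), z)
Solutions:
 g(z) = C1 - sin(z)


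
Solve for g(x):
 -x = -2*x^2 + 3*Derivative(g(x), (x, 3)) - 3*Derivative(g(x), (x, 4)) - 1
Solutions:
 g(x) = C1 + C2*x + C3*x^2 + C4*exp(x) + x^5/90 + x^4/24 + 2*x^3/9


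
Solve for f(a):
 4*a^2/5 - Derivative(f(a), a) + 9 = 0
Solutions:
 f(a) = C1 + 4*a^3/15 + 9*a


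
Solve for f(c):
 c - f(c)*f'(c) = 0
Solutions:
 f(c) = -sqrt(C1 + c^2)
 f(c) = sqrt(C1 + c^2)


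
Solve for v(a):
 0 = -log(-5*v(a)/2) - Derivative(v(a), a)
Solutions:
 Integral(1/(log(-_y) - log(2) + log(5)), (_y, v(a))) = C1 - a


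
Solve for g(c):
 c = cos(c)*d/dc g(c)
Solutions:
 g(c) = C1 + Integral(c/cos(c), c)


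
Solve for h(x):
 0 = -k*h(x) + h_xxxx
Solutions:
 h(x) = C1*exp(-k^(1/4)*x) + C2*exp(k^(1/4)*x) + C3*exp(-I*k^(1/4)*x) + C4*exp(I*k^(1/4)*x)


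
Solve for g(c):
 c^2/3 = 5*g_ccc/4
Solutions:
 g(c) = C1 + C2*c + C3*c^2 + c^5/225


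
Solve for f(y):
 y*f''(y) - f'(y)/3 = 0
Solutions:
 f(y) = C1 + C2*y^(4/3)


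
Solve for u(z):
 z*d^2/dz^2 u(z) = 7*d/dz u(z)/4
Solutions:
 u(z) = C1 + C2*z^(11/4)


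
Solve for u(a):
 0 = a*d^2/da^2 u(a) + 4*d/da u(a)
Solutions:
 u(a) = C1 + C2/a^3


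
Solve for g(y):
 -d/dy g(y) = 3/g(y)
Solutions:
 g(y) = -sqrt(C1 - 6*y)
 g(y) = sqrt(C1 - 6*y)


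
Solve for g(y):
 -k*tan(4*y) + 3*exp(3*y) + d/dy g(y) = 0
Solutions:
 g(y) = C1 - k*log(cos(4*y))/4 - exp(3*y)


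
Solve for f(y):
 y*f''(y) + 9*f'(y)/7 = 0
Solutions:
 f(y) = C1 + C2/y^(2/7)


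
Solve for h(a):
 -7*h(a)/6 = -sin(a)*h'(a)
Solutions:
 h(a) = C1*(cos(a) - 1)^(7/12)/(cos(a) + 1)^(7/12)


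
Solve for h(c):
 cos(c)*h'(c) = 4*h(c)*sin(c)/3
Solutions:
 h(c) = C1/cos(c)^(4/3)


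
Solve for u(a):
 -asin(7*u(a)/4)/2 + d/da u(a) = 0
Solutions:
 Integral(1/asin(7*_y/4), (_y, u(a))) = C1 + a/2


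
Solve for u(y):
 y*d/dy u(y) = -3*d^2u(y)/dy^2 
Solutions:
 u(y) = C1 + C2*erf(sqrt(6)*y/6)


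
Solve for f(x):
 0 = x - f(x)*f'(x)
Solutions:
 f(x) = -sqrt(C1 + x^2)
 f(x) = sqrt(C1 + x^2)


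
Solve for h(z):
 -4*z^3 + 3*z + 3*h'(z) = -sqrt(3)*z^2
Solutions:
 h(z) = C1 + z^4/3 - sqrt(3)*z^3/9 - z^2/2


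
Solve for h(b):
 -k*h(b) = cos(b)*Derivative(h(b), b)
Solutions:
 h(b) = C1*exp(k*(log(sin(b) - 1) - log(sin(b) + 1))/2)


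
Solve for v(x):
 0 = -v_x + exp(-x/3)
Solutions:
 v(x) = C1 - 3*exp(-x/3)


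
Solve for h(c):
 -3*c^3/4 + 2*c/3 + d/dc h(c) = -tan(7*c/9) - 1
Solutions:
 h(c) = C1 + 3*c^4/16 - c^2/3 - c + 9*log(cos(7*c/9))/7


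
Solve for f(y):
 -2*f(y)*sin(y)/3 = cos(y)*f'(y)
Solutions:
 f(y) = C1*cos(y)^(2/3)


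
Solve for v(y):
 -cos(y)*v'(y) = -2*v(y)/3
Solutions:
 v(y) = C1*(sin(y) + 1)^(1/3)/(sin(y) - 1)^(1/3)


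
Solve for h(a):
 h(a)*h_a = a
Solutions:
 h(a) = -sqrt(C1 + a^2)
 h(a) = sqrt(C1 + a^2)


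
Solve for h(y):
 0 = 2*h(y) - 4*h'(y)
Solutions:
 h(y) = C1*exp(y/2)


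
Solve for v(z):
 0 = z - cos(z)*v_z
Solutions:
 v(z) = C1 + Integral(z/cos(z), z)


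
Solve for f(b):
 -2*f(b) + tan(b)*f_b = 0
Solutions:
 f(b) = C1*sin(b)^2


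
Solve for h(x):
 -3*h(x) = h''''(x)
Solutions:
 h(x) = (C1*sin(sqrt(2)*3^(1/4)*x/2) + C2*cos(sqrt(2)*3^(1/4)*x/2))*exp(-sqrt(2)*3^(1/4)*x/2) + (C3*sin(sqrt(2)*3^(1/4)*x/2) + C4*cos(sqrt(2)*3^(1/4)*x/2))*exp(sqrt(2)*3^(1/4)*x/2)


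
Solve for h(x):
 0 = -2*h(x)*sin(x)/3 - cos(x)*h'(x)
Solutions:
 h(x) = C1*cos(x)^(2/3)


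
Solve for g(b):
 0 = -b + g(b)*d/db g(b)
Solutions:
 g(b) = -sqrt(C1 + b^2)
 g(b) = sqrt(C1 + b^2)


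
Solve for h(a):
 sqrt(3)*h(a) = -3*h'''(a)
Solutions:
 h(a) = C3*exp(-3^(5/6)*a/3) + (C1*sin(3^(1/3)*a/2) + C2*cos(3^(1/3)*a/2))*exp(3^(5/6)*a/6)


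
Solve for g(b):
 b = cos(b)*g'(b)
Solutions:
 g(b) = C1 + Integral(b/cos(b), b)


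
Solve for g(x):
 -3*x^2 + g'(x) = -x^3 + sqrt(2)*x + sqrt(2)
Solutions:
 g(x) = C1 - x^4/4 + x^3 + sqrt(2)*x^2/2 + sqrt(2)*x


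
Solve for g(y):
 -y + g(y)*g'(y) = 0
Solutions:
 g(y) = -sqrt(C1 + y^2)
 g(y) = sqrt(C1 + y^2)


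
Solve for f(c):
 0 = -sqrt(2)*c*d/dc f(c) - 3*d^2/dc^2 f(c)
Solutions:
 f(c) = C1 + C2*erf(2^(3/4)*sqrt(3)*c/6)


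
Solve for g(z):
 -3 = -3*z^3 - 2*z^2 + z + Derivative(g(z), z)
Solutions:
 g(z) = C1 + 3*z^4/4 + 2*z^3/3 - z^2/2 - 3*z


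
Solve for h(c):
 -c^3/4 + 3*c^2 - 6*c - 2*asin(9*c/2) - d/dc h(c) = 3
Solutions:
 h(c) = C1 - c^4/16 + c^3 - 3*c^2 - 2*c*asin(9*c/2) - 3*c - 2*sqrt(4 - 81*c^2)/9


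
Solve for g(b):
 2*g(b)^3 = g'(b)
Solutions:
 g(b) = -sqrt(2)*sqrt(-1/(C1 + 2*b))/2
 g(b) = sqrt(2)*sqrt(-1/(C1 + 2*b))/2


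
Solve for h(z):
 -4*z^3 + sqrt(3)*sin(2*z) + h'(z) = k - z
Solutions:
 h(z) = C1 + k*z + z^4 - z^2/2 + sqrt(3)*cos(2*z)/2


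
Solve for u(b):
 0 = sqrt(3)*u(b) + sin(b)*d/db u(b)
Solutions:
 u(b) = C1*(cos(b) + 1)^(sqrt(3)/2)/(cos(b) - 1)^(sqrt(3)/2)


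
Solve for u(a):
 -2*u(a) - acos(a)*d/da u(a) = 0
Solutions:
 u(a) = C1*exp(-2*Integral(1/acos(a), a))


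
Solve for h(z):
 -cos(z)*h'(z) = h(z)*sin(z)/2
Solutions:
 h(z) = C1*sqrt(cos(z))


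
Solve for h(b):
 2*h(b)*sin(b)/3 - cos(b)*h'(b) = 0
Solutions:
 h(b) = C1/cos(b)^(2/3)


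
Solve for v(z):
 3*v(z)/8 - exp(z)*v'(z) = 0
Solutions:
 v(z) = C1*exp(-3*exp(-z)/8)


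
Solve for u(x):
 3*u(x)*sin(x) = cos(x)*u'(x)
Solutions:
 u(x) = C1/cos(x)^3


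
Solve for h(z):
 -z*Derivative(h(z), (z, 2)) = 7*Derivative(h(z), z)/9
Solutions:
 h(z) = C1 + C2*z^(2/9)


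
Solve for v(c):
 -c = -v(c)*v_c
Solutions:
 v(c) = -sqrt(C1 + c^2)
 v(c) = sqrt(C1 + c^2)


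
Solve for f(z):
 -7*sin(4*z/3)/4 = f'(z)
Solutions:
 f(z) = C1 + 21*cos(4*z/3)/16


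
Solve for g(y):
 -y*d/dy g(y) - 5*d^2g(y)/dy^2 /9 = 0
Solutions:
 g(y) = C1 + C2*erf(3*sqrt(10)*y/10)


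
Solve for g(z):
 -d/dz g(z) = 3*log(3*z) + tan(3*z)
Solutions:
 g(z) = C1 - 3*z*log(z) - 3*z*log(3) + 3*z + log(cos(3*z))/3


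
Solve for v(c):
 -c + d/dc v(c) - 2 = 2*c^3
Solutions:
 v(c) = C1 + c^4/2 + c^2/2 + 2*c


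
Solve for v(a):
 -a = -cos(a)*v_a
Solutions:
 v(a) = C1 + Integral(a/cos(a), a)


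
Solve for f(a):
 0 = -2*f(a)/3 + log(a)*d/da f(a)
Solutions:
 f(a) = C1*exp(2*li(a)/3)


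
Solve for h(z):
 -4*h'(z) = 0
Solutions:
 h(z) = C1


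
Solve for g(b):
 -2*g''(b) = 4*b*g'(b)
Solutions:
 g(b) = C1 + C2*erf(b)


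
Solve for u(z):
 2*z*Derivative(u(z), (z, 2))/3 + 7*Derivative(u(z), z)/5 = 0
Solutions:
 u(z) = C1 + C2/z^(11/10)


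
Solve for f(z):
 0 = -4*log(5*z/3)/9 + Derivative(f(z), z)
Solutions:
 f(z) = C1 + 4*z*log(z)/9 - 4*z*log(3)/9 - 4*z/9 + 4*z*log(5)/9


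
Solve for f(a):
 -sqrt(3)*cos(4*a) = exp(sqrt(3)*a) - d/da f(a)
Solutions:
 f(a) = C1 + sqrt(3)*exp(sqrt(3)*a)/3 + sqrt(3)*sin(4*a)/4


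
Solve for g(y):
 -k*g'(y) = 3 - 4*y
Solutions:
 g(y) = C1 + 2*y^2/k - 3*y/k


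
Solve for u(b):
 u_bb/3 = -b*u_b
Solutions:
 u(b) = C1 + C2*erf(sqrt(6)*b/2)


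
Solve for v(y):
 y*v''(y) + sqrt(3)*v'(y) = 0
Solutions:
 v(y) = C1 + C2*y^(1 - sqrt(3))


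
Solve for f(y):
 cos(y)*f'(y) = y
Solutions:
 f(y) = C1 + Integral(y/cos(y), y)


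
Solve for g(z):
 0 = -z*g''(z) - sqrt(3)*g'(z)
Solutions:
 g(z) = C1 + C2*z^(1 - sqrt(3))


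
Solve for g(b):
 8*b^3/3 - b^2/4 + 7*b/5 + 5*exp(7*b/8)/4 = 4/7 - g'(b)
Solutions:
 g(b) = C1 - 2*b^4/3 + b^3/12 - 7*b^2/10 + 4*b/7 - 10*exp(7*b/8)/7


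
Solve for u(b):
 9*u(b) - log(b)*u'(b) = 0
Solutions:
 u(b) = C1*exp(9*li(b))


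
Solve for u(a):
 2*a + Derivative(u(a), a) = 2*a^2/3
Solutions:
 u(a) = C1 + 2*a^3/9 - a^2


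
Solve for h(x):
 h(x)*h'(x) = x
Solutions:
 h(x) = -sqrt(C1 + x^2)
 h(x) = sqrt(C1 + x^2)


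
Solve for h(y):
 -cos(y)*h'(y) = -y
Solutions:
 h(y) = C1 + Integral(y/cos(y), y)


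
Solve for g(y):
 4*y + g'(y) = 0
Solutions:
 g(y) = C1 - 2*y^2


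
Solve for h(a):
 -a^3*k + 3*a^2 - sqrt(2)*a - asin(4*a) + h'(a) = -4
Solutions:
 h(a) = C1 + a^4*k/4 - a^3 + sqrt(2)*a^2/2 + a*asin(4*a) - 4*a + sqrt(1 - 16*a^2)/4


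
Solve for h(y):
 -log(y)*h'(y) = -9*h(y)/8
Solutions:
 h(y) = C1*exp(9*li(y)/8)


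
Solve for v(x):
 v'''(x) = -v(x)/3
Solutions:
 v(x) = C3*exp(-3^(2/3)*x/3) + (C1*sin(3^(1/6)*x/2) + C2*cos(3^(1/6)*x/2))*exp(3^(2/3)*x/6)


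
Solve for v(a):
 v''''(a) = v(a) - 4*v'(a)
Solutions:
 v(a) = (C1*exp(-a*sqrt(-1/2 + sqrt(2))) + C2*exp(a*sqrt(-1/2 + sqrt(2))))*exp(-sqrt(2)*a/2) + (C3*sin(a*sqrt(1/2 + sqrt(2))) + C4*cos(a*sqrt(1/2 + sqrt(2))))*exp(sqrt(2)*a/2)


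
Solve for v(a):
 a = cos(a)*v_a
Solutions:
 v(a) = C1 + Integral(a/cos(a), a)


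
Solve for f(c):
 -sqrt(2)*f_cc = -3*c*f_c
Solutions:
 f(c) = C1 + C2*erfi(2^(1/4)*sqrt(3)*c/2)


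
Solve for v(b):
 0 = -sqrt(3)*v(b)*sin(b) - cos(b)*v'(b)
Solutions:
 v(b) = C1*cos(b)^(sqrt(3))


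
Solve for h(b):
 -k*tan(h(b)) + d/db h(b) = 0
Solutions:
 h(b) = pi - asin(C1*exp(b*k))
 h(b) = asin(C1*exp(b*k))


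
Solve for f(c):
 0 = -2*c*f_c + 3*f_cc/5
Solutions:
 f(c) = C1 + C2*erfi(sqrt(15)*c/3)


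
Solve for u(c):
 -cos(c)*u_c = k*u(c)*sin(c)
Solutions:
 u(c) = C1*exp(k*log(cos(c)))


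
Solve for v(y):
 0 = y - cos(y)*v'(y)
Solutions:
 v(y) = C1 + Integral(y/cos(y), y)


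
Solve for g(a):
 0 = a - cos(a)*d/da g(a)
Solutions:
 g(a) = C1 + Integral(a/cos(a), a)


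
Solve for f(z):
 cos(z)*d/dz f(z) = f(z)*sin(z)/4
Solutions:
 f(z) = C1/cos(z)^(1/4)


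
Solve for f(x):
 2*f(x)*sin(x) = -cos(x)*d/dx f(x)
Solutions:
 f(x) = C1*cos(x)^2


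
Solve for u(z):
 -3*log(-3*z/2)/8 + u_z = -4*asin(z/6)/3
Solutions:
 u(z) = C1 + 3*z*log(-z)/8 - 4*z*asin(z/6)/3 - 3*z/8 - 3*z*log(2)/8 + 3*z*log(3)/8 - 4*sqrt(36 - z^2)/3


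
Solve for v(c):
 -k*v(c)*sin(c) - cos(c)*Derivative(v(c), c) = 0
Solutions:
 v(c) = C1*exp(k*log(cos(c)))


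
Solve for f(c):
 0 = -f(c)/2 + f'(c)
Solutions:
 f(c) = C1*exp(c/2)


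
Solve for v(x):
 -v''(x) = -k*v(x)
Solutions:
 v(x) = C1*exp(-sqrt(k)*x) + C2*exp(sqrt(k)*x)


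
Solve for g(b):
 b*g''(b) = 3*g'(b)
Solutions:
 g(b) = C1 + C2*b^4


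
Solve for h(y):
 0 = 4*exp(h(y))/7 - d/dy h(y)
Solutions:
 h(y) = log(-1/(C1 + 4*y)) + log(7)


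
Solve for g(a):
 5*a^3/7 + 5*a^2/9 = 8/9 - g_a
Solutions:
 g(a) = C1 - 5*a^4/28 - 5*a^3/27 + 8*a/9


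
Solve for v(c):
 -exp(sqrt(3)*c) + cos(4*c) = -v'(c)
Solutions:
 v(c) = C1 + sqrt(3)*exp(sqrt(3)*c)/3 - sin(4*c)/4


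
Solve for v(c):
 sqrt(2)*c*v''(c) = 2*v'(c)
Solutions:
 v(c) = C1 + C2*c^(1 + sqrt(2))


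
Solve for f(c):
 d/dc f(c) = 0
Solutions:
 f(c) = C1


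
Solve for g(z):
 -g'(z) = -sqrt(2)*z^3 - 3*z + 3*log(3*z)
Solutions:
 g(z) = C1 + sqrt(2)*z^4/4 + 3*z^2/2 - 3*z*log(z) - 3*z*log(3) + 3*z


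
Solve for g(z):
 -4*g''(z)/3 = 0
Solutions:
 g(z) = C1 + C2*z


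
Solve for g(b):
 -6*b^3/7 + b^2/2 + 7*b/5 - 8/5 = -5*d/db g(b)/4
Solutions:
 g(b) = C1 + 6*b^4/35 - 2*b^3/15 - 14*b^2/25 + 32*b/25


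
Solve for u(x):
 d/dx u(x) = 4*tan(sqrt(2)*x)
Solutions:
 u(x) = C1 - 2*sqrt(2)*log(cos(sqrt(2)*x))


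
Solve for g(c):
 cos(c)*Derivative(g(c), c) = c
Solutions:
 g(c) = C1 + Integral(c/cos(c), c)


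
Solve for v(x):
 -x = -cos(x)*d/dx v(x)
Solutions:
 v(x) = C1 + Integral(x/cos(x), x)


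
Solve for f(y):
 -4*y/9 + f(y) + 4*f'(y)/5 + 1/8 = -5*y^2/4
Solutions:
 f(y) = C1*exp(-5*y/4) - 5*y^2/4 + 22*y/9 - 749/360


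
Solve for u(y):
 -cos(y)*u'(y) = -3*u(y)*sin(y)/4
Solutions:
 u(y) = C1/cos(y)^(3/4)


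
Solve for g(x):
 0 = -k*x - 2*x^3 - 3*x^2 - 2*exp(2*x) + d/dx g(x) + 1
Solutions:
 g(x) = C1 + k*x^2/2 + x^4/2 + x^3 - x + exp(2*x)


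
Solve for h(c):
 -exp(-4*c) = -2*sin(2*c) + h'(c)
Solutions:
 h(c) = C1 - cos(2*c) + exp(-4*c)/4


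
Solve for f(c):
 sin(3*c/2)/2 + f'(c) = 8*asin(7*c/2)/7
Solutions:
 f(c) = C1 + 8*c*asin(7*c/2)/7 + 8*sqrt(4 - 49*c^2)/49 + cos(3*c/2)/3


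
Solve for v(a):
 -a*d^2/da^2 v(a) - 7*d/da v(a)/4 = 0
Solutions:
 v(a) = C1 + C2/a^(3/4)


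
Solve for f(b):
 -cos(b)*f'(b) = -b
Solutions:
 f(b) = C1 + Integral(b/cos(b), b)


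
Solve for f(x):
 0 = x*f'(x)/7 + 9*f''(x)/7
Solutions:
 f(x) = C1 + C2*erf(sqrt(2)*x/6)


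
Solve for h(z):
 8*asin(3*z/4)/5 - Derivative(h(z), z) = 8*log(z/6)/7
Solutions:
 h(z) = C1 - 8*z*log(z)/7 + 8*z*asin(3*z/4)/5 + 8*z/7 + 8*z*log(6)/7 + 8*sqrt(16 - 9*z^2)/15


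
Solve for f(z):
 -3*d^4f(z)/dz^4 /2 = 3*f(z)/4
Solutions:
 f(z) = (C1*sin(2^(1/4)*z/2) + C2*cos(2^(1/4)*z/2))*exp(-2^(1/4)*z/2) + (C3*sin(2^(1/4)*z/2) + C4*cos(2^(1/4)*z/2))*exp(2^(1/4)*z/2)


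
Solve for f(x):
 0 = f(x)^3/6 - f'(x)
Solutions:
 f(x) = -sqrt(3)*sqrt(-1/(C1 + x))
 f(x) = sqrt(3)*sqrt(-1/(C1 + x))


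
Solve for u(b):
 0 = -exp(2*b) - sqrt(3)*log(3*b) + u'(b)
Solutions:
 u(b) = C1 + sqrt(3)*b*log(b) + sqrt(3)*b*(-1 + log(3)) + exp(2*b)/2


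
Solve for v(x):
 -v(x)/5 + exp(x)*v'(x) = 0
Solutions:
 v(x) = C1*exp(-exp(-x)/5)


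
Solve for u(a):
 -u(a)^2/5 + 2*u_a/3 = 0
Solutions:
 u(a) = -10/(C1 + 3*a)


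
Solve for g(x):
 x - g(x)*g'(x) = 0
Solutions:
 g(x) = -sqrt(C1 + x^2)
 g(x) = sqrt(C1 + x^2)


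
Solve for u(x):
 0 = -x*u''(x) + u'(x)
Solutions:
 u(x) = C1 + C2*x^2


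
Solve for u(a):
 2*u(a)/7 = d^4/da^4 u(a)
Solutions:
 u(a) = C1*exp(-2^(1/4)*7^(3/4)*a/7) + C2*exp(2^(1/4)*7^(3/4)*a/7) + C3*sin(2^(1/4)*7^(3/4)*a/7) + C4*cos(2^(1/4)*7^(3/4)*a/7)


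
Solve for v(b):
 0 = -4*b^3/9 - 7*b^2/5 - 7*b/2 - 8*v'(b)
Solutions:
 v(b) = C1 - b^4/72 - 7*b^3/120 - 7*b^2/32


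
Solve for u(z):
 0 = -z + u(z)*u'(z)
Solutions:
 u(z) = -sqrt(C1 + z^2)
 u(z) = sqrt(C1 + z^2)


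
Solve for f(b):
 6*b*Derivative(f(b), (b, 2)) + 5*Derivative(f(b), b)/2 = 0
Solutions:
 f(b) = C1 + C2*b^(7/12)


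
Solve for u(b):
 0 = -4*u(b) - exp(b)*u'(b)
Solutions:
 u(b) = C1*exp(4*exp(-b))


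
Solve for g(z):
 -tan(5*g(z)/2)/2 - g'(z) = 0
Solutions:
 g(z) = -2*asin(C1*exp(-5*z/4))/5 + 2*pi/5
 g(z) = 2*asin(C1*exp(-5*z/4))/5


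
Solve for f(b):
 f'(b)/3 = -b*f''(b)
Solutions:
 f(b) = C1 + C2*b^(2/3)
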